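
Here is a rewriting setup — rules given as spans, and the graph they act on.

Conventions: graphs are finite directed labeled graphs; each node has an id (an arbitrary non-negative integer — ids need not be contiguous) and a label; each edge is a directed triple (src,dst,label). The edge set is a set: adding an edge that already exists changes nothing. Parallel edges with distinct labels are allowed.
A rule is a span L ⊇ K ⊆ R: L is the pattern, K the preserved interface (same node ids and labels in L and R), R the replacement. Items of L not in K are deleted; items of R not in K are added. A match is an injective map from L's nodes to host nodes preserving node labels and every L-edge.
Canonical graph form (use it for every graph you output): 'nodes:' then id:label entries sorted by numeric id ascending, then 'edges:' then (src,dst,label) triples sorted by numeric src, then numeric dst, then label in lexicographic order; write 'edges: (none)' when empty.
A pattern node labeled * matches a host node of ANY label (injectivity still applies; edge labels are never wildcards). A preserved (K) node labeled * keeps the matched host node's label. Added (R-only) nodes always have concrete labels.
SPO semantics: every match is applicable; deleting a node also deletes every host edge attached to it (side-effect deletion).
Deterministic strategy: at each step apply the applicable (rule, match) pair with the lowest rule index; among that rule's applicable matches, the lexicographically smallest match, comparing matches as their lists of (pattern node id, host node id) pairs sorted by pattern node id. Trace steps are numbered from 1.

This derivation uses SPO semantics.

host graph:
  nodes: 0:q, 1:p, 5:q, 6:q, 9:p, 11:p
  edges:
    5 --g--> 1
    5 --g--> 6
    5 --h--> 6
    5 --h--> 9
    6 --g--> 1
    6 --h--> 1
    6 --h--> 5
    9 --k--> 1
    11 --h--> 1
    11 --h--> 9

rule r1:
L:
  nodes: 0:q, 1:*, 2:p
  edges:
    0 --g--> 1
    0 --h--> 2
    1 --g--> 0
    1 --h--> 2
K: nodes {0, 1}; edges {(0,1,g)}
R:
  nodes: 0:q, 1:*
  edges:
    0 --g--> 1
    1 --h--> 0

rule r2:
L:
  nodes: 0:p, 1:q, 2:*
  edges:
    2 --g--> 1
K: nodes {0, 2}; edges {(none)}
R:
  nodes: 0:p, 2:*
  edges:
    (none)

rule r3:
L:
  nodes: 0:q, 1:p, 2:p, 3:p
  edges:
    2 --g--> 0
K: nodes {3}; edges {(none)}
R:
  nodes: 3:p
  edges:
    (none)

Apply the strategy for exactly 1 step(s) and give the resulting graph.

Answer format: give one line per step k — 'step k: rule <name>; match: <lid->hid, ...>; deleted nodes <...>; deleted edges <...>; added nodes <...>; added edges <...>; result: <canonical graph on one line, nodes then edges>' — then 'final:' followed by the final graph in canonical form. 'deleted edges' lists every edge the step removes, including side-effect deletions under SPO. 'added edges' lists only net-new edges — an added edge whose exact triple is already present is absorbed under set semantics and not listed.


step 1: rule r2; match: 0->1, 1->6, 2->5; deleted nodes 6; deleted edges (5,6,g); (5,6,h); (6,1,g); (6,1,h); (6,5,h); added nodes (none); added edges (none); result: nodes: 0:q, 1:p, 5:q, 9:p, 11:p edges: (5,1,g); (5,9,h); (9,1,k); (11,1,h); (11,9,h)
final:
nodes: 0:q, 1:p, 5:q, 9:p, 11:p
edges: (5,1,g); (5,9,h); (9,1,k); (11,1,h); (11,9,h)


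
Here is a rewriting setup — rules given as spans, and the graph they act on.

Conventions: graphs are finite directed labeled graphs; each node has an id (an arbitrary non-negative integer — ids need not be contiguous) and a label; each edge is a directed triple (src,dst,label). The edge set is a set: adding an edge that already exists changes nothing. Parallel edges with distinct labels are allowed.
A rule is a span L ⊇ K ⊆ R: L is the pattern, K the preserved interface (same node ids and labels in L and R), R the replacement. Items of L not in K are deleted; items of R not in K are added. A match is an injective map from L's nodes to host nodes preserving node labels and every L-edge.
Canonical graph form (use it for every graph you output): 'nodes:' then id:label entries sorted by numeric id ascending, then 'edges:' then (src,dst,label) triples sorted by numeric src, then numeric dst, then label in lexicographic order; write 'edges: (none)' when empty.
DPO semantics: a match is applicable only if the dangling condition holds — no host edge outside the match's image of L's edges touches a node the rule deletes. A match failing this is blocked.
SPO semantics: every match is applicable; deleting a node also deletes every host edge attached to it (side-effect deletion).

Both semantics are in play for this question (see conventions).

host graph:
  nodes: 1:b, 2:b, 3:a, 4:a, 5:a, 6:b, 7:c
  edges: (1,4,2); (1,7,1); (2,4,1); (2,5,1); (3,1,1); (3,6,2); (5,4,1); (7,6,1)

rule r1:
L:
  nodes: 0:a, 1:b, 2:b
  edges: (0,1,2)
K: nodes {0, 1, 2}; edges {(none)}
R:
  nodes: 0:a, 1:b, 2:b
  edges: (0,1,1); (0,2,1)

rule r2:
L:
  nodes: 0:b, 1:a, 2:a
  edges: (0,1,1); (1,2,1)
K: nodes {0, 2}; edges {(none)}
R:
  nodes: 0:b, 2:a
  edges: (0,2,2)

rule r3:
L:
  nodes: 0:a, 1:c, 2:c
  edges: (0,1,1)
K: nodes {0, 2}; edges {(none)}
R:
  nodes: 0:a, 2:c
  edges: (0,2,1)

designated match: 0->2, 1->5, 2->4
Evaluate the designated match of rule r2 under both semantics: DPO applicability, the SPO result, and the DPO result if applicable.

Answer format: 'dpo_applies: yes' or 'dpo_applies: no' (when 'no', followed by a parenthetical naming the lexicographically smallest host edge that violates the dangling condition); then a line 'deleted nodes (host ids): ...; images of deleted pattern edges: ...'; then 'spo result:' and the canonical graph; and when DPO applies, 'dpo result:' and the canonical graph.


dpo_applies: yes
deleted nodes (host ids): 5; images of deleted pattern edges: (2,5,1); (5,4,1)
spo result:
nodes: 1:b, 2:b, 3:a, 4:a, 6:b, 7:c
edges: (1,4,2); (1,7,1); (2,4,1); (2,4,2); (3,1,1); (3,6,2); (7,6,1)
dpo result:
nodes: 1:b, 2:b, 3:a, 4:a, 6:b, 7:c
edges: (1,4,2); (1,7,1); (2,4,1); (2,4,2); (3,1,1); (3,6,2); (7,6,1)


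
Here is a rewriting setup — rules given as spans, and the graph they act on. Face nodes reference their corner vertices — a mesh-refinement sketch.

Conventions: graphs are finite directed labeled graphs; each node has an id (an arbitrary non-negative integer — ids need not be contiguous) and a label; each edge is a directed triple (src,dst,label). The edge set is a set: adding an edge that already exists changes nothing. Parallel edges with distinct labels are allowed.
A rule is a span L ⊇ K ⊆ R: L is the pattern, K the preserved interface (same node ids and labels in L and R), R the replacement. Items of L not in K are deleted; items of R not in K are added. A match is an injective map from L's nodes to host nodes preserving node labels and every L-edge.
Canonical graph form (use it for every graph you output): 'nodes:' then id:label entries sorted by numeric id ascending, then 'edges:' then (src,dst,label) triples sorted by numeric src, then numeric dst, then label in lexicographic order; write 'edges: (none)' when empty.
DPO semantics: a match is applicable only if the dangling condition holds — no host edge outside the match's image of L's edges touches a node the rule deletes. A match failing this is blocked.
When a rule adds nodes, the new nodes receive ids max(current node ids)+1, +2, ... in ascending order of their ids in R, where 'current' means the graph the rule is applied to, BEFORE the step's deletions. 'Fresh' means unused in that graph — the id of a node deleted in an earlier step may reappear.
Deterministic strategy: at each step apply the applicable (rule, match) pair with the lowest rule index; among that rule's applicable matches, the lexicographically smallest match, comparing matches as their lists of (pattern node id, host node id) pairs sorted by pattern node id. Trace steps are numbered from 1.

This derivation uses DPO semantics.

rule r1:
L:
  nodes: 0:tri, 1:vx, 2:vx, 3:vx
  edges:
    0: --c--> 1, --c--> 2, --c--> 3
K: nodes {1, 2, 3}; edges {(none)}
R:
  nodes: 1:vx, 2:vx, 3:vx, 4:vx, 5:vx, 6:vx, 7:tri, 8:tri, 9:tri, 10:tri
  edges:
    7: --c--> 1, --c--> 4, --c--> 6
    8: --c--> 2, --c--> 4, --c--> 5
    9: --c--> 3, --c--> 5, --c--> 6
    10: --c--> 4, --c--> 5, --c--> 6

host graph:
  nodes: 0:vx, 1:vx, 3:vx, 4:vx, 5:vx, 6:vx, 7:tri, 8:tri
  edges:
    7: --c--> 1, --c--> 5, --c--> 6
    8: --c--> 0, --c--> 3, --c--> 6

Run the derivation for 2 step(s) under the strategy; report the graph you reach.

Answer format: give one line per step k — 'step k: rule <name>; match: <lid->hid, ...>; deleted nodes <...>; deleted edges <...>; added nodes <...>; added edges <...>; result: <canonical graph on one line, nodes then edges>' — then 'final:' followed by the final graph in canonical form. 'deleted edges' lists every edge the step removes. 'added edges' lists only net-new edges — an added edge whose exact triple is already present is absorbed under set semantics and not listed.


step 1: rule r1; match: 0->7, 1->1, 2->5, 3->6; deleted nodes 7; deleted edges (7,1,c); (7,5,c); (7,6,c); added nodes 9, 10, 11, 12, 13, 14, 15; added edges (12,1,c); (12,9,c); (12,11,c); (13,5,c); (13,9,c); (13,10,c); (14,6,c); (14,10,c); (14,11,c); (15,9,c); (15,10,c); (15,11,c); result: nodes: 0:vx, 1:vx, 3:vx, 4:vx, 5:vx, 6:vx, 8:tri, 9:vx, 10:vx, 11:vx, 12:tri, 13:tri, 14:tri, 15:tri edges: (8,0,c); (8,3,c); (8,6,c); (12,1,c); (12,9,c); (12,11,c); (13,5,c); (13,9,c); (13,10,c); (14,6,c); (14,10,c); (14,11,c); (15,9,c); (15,10,c); (15,11,c)
step 2: rule r1; match: 0->8, 1->0, 2->3, 3->6; deleted nodes 8; deleted edges (8,0,c); (8,3,c); (8,6,c); added nodes 16, 17, 18, 19, 20, 21, 22; added edges (19,0,c); (19,16,c); (19,18,c); (20,3,c); (20,16,c); (20,17,c); (21,6,c); (21,17,c); (21,18,c); (22,16,c); (22,17,c); (22,18,c); result: nodes: 0:vx, 1:vx, 3:vx, 4:vx, 5:vx, 6:vx, 9:vx, 10:vx, 11:vx, 12:tri, 13:tri, 14:tri, 15:tri, 16:vx, 17:vx, 18:vx, 19:tri, 20:tri, 21:tri, 22:tri edges: (12,1,c); (12,9,c); (12,11,c); (13,5,c); (13,9,c); (13,10,c); (14,6,c); (14,10,c); (14,11,c); (15,9,c); (15,10,c); (15,11,c); (19,0,c); (19,16,c); (19,18,c); (20,3,c); (20,16,c); (20,17,c); (21,6,c); (21,17,c); (21,18,c); (22,16,c); (22,17,c); (22,18,c)
final:
nodes: 0:vx, 1:vx, 3:vx, 4:vx, 5:vx, 6:vx, 9:vx, 10:vx, 11:vx, 12:tri, 13:tri, 14:tri, 15:tri, 16:vx, 17:vx, 18:vx, 19:tri, 20:tri, 21:tri, 22:tri
edges: (12,1,c); (12,9,c); (12,11,c); (13,5,c); (13,9,c); (13,10,c); (14,6,c); (14,10,c); (14,11,c); (15,9,c); (15,10,c); (15,11,c); (19,0,c); (19,16,c); (19,18,c); (20,3,c); (20,16,c); (20,17,c); (21,6,c); (21,17,c); (21,18,c); (22,16,c); (22,17,c); (22,18,c)


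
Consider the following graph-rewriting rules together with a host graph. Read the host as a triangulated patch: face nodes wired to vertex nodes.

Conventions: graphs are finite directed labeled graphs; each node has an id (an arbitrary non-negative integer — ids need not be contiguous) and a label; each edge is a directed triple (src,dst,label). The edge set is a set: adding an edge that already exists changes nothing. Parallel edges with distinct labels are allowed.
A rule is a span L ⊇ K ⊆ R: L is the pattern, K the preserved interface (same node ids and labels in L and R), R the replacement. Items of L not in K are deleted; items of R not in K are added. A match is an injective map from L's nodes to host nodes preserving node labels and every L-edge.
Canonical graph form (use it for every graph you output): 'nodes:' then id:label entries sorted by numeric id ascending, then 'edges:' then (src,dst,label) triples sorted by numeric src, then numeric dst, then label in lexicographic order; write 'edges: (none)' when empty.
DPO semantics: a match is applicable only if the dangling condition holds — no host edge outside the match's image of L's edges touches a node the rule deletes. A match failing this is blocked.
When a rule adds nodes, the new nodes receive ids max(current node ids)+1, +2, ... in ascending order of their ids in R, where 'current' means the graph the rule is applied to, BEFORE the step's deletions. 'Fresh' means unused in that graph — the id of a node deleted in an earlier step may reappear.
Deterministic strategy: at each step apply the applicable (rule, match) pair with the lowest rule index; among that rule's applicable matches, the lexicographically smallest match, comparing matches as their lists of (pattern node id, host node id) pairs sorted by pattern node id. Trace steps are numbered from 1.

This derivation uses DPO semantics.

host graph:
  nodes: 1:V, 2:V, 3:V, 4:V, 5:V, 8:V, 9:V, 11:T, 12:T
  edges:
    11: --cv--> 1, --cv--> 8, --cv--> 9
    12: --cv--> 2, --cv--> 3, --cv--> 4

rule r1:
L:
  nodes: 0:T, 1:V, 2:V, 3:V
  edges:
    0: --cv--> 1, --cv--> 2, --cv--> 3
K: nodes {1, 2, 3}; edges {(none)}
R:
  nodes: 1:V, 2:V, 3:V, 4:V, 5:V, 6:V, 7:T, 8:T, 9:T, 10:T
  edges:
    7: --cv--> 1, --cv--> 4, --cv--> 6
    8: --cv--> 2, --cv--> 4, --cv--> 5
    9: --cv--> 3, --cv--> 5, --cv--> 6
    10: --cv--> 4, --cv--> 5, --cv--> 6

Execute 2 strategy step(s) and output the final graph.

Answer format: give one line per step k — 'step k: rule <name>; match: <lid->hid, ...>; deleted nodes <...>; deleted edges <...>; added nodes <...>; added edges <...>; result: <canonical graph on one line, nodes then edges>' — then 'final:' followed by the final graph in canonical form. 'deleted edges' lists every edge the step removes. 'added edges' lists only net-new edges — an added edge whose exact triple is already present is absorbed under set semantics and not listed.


step 1: rule r1; match: 0->11, 1->1, 2->8, 3->9; deleted nodes 11; deleted edges (11,1,cv); (11,8,cv); (11,9,cv); added nodes 13, 14, 15, 16, 17, 18, 19; added edges (16,1,cv); (16,13,cv); (16,15,cv); (17,8,cv); (17,13,cv); (17,14,cv); (18,9,cv); (18,14,cv); (18,15,cv); (19,13,cv); (19,14,cv); (19,15,cv); result: nodes: 1:V, 2:V, 3:V, 4:V, 5:V, 8:V, 9:V, 12:T, 13:V, 14:V, 15:V, 16:T, 17:T, 18:T, 19:T edges: (12,2,cv); (12,3,cv); (12,4,cv); (16,1,cv); (16,13,cv); (16,15,cv); (17,8,cv); (17,13,cv); (17,14,cv); (18,9,cv); (18,14,cv); (18,15,cv); (19,13,cv); (19,14,cv); (19,15,cv)
step 2: rule r1; match: 0->12, 1->2, 2->3, 3->4; deleted nodes 12; deleted edges (12,2,cv); (12,3,cv); (12,4,cv); added nodes 20, 21, 22, 23, 24, 25, 26; added edges (23,2,cv); (23,20,cv); (23,22,cv); (24,3,cv); (24,20,cv); (24,21,cv); (25,4,cv); (25,21,cv); (25,22,cv); (26,20,cv); (26,21,cv); (26,22,cv); result: nodes: 1:V, 2:V, 3:V, 4:V, 5:V, 8:V, 9:V, 13:V, 14:V, 15:V, 16:T, 17:T, 18:T, 19:T, 20:V, 21:V, 22:V, 23:T, 24:T, 25:T, 26:T edges: (16,1,cv); (16,13,cv); (16,15,cv); (17,8,cv); (17,13,cv); (17,14,cv); (18,9,cv); (18,14,cv); (18,15,cv); (19,13,cv); (19,14,cv); (19,15,cv); (23,2,cv); (23,20,cv); (23,22,cv); (24,3,cv); (24,20,cv); (24,21,cv); (25,4,cv); (25,21,cv); (25,22,cv); (26,20,cv); (26,21,cv); (26,22,cv)
final:
nodes: 1:V, 2:V, 3:V, 4:V, 5:V, 8:V, 9:V, 13:V, 14:V, 15:V, 16:T, 17:T, 18:T, 19:T, 20:V, 21:V, 22:V, 23:T, 24:T, 25:T, 26:T
edges: (16,1,cv); (16,13,cv); (16,15,cv); (17,8,cv); (17,13,cv); (17,14,cv); (18,9,cv); (18,14,cv); (18,15,cv); (19,13,cv); (19,14,cv); (19,15,cv); (23,2,cv); (23,20,cv); (23,22,cv); (24,3,cv); (24,20,cv); (24,21,cv); (25,4,cv); (25,21,cv); (25,22,cv); (26,20,cv); (26,21,cv); (26,22,cv)


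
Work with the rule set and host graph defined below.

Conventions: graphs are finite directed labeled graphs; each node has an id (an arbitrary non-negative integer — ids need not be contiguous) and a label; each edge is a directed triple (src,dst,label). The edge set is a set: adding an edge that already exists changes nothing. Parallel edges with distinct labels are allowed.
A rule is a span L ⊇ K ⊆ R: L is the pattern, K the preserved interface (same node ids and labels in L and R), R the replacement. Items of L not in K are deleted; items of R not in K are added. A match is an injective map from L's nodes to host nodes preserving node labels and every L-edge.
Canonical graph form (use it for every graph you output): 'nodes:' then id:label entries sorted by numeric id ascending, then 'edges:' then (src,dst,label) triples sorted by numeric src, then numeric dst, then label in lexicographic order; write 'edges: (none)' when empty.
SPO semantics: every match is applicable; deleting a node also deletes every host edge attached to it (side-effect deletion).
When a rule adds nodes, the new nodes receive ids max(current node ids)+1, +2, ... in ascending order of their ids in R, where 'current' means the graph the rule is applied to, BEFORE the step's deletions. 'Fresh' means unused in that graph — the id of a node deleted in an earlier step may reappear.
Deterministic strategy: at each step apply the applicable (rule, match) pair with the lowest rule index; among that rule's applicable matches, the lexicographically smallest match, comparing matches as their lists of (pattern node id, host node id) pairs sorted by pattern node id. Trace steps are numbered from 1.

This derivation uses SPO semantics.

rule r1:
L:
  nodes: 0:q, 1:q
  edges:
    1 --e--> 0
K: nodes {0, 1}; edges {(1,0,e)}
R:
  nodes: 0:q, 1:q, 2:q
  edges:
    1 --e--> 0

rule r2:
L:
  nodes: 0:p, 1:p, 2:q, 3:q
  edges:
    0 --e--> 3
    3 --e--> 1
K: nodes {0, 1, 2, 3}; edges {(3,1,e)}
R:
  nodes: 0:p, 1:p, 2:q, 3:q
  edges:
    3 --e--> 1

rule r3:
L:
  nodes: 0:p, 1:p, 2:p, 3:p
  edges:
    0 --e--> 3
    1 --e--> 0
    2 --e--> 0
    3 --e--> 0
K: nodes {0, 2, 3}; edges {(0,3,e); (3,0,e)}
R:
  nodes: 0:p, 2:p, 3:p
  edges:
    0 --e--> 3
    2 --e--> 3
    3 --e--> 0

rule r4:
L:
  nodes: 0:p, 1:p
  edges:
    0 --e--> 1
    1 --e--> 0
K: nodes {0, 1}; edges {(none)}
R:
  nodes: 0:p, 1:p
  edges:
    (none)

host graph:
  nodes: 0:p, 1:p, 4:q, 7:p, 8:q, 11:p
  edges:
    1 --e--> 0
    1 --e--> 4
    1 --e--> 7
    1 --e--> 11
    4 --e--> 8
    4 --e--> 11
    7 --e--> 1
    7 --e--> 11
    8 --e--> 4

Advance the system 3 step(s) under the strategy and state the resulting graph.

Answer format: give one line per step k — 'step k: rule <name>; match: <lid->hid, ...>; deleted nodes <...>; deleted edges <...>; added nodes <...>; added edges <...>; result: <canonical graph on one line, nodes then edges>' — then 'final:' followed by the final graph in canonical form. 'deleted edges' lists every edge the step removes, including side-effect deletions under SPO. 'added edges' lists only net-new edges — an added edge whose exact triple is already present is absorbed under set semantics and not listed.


step 1: rule r1; match: 0->4, 1->8; deleted nodes (none); deleted edges (none); added nodes 12; added edges (none); result: nodes: 0:p, 1:p, 4:q, 7:p, 8:q, 11:p, 12:q edges: (1,0,e); (1,4,e); (1,7,e); (1,11,e); (4,8,e); (4,11,e); (7,1,e); (7,11,e); (8,4,e)
step 2: rule r1; match: 0->4, 1->8; deleted nodes (none); deleted edges (none); added nodes 13; added edges (none); result: nodes: 0:p, 1:p, 4:q, 7:p, 8:q, 11:p, 12:q, 13:q edges: (1,0,e); (1,4,e); (1,7,e); (1,11,e); (4,8,e); (4,11,e); (7,1,e); (7,11,e); (8,4,e)
step 3: rule r1; match: 0->4, 1->8; deleted nodes (none); deleted edges (none); added nodes 14; added edges (none); result: nodes: 0:p, 1:p, 4:q, 7:p, 8:q, 11:p, 12:q, 13:q, 14:q edges: (1,0,e); (1,4,e); (1,7,e); (1,11,e); (4,8,e); (4,11,e); (7,1,e); (7,11,e); (8,4,e)
final:
nodes: 0:p, 1:p, 4:q, 7:p, 8:q, 11:p, 12:q, 13:q, 14:q
edges: (1,0,e); (1,4,e); (1,7,e); (1,11,e); (4,8,e); (4,11,e); (7,1,e); (7,11,e); (8,4,e)


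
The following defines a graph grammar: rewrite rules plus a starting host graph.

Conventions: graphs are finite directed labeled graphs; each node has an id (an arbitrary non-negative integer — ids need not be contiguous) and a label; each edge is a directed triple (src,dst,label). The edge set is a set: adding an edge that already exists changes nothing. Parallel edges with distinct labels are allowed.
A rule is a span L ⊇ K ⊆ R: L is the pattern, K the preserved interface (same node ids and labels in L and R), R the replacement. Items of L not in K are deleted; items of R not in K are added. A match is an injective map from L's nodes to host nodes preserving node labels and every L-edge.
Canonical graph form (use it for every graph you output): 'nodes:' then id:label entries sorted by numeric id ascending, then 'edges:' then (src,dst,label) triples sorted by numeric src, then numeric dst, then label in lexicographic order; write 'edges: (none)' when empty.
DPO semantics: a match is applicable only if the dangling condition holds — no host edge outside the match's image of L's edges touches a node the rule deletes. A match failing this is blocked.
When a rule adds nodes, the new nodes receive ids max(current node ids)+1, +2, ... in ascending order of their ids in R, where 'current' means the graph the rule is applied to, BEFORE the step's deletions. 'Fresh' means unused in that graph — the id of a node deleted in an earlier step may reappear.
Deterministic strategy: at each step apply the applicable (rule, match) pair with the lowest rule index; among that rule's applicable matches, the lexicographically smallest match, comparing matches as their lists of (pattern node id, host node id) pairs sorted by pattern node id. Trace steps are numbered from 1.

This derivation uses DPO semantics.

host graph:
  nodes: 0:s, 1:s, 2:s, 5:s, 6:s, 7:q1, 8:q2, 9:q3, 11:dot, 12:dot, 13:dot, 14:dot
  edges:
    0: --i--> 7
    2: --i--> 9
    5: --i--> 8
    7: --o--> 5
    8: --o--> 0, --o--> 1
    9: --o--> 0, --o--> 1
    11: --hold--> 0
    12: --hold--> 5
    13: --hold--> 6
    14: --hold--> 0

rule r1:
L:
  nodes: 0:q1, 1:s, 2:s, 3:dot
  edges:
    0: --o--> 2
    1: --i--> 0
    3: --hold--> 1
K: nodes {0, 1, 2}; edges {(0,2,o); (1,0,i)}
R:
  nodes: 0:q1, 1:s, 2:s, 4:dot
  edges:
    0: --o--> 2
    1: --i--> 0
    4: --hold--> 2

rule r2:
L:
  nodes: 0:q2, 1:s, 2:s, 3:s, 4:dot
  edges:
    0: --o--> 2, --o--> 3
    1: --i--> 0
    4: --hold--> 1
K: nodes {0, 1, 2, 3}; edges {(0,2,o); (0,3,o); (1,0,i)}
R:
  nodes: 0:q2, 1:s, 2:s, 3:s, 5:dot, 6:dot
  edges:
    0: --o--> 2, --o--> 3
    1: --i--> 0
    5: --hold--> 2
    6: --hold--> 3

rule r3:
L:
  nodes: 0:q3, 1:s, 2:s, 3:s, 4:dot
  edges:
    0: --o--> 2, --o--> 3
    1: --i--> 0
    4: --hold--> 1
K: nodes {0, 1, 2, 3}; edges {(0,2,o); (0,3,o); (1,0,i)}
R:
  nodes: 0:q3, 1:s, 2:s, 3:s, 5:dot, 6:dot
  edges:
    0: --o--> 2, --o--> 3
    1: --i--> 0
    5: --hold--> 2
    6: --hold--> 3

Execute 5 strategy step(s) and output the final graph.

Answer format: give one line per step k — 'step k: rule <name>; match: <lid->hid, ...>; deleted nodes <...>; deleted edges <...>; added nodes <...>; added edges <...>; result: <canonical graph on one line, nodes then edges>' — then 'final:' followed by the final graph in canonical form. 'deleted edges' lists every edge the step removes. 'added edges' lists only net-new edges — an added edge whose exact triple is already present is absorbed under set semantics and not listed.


step 1: rule r1; match: 0->7, 1->0, 2->5, 3->11; deleted nodes 11; deleted edges (11,0,hold); added nodes 15; added edges (15,5,hold); result: nodes: 0:s, 1:s, 2:s, 5:s, 6:s, 7:q1, 8:q2, 9:q3, 12:dot, 13:dot, 14:dot, 15:dot edges: (0,7,i); (2,9,i); (5,8,i); (7,5,o); (8,0,o); (8,1,o); (9,0,o); (9,1,o); (12,5,hold); (13,6,hold); (14,0,hold); (15,5,hold)
step 2: rule r1; match: 0->7, 1->0, 2->5, 3->14; deleted nodes 14; deleted edges (14,0,hold); added nodes 16; added edges (16,5,hold); result: nodes: 0:s, 1:s, 2:s, 5:s, 6:s, 7:q1, 8:q2, 9:q3, 12:dot, 13:dot, 15:dot, 16:dot edges: (0,7,i); (2,9,i); (5,8,i); (7,5,o); (8,0,o); (8,1,o); (9,0,o); (9,1,o); (12,5,hold); (13,6,hold); (15,5,hold); (16,5,hold)
step 3: rule r2; match: 0->8, 1->5, 2->0, 3->1, 4->12; deleted nodes 12; deleted edges (12,5,hold); added nodes 17, 18; added edges (17,0,hold); (18,1,hold); result: nodes: 0:s, 1:s, 2:s, 5:s, 6:s, 7:q1, 8:q2, 9:q3, 13:dot, 15:dot, 16:dot, 17:dot, 18:dot edges: (0,7,i); (2,9,i); (5,8,i); (7,5,o); (8,0,o); (8,1,o); (9,0,o); (9,1,o); (13,6,hold); (15,5,hold); (16,5,hold); (17,0,hold); (18,1,hold)
step 4: rule r1; match: 0->7, 1->0, 2->5, 3->17; deleted nodes 17; deleted edges (17,0,hold); added nodes 19; added edges (19,5,hold); result: nodes: 0:s, 1:s, 2:s, 5:s, 6:s, 7:q1, 8:q2, 9:q3, 13:dot, 15:dot, 16:dot, 18:dot, 19:dot edges: (0,7,i); (2,9,i); (5,8,i); (7,5,o); (8,0,o); (8,1,o); (9,0,o); (9,1,o); (13,6,hold); (15,5,hold); (16,5,hold); (18,1,hold); (19,5,hold)
step 5: rule r2; match: 0->8, 1->5, 2->0, 3->1, 4->15; deleted nodes 15; deleted edges (15,5,hold); added nodes 20, 21; added edges (20,0,hold); (21,1,hold); result: nodes: 0:s, 1:s, 2:s, 5:s, 6:s, 7:q1, 8:q2, 9:q3, 13:dot, 16:dot, 18:dot, 19:dot, 20:dot, 21:dot edges: (0,7,i); (2,9,i); (5,8,i); (7,5,o); (8,0,o); (8,1,o); (9,0,o); (9,1,o); (13,6,hold); (16,5,hold); (18,1,hold); (19,5,hold); (20,0,hold); (21,1,hold)
final:
nodes: 0:s, 1:s, 2:s, 5:s, 6:s, 7:q1, 8:q2, 9:q3, 13:dot, 16:dot, 18:dot, 19:dot, 20:dot, 21:dot
edges: (0,7,i); (2,9,i); (5,8,i); (7,5,o); (8,0,o); (8,1,o); (9,0,o); (9,1,o); (13,6,hold); (16,5,hold); (18,1,hold); (19,5,hold); (20,0,hold); (21,1,hold)


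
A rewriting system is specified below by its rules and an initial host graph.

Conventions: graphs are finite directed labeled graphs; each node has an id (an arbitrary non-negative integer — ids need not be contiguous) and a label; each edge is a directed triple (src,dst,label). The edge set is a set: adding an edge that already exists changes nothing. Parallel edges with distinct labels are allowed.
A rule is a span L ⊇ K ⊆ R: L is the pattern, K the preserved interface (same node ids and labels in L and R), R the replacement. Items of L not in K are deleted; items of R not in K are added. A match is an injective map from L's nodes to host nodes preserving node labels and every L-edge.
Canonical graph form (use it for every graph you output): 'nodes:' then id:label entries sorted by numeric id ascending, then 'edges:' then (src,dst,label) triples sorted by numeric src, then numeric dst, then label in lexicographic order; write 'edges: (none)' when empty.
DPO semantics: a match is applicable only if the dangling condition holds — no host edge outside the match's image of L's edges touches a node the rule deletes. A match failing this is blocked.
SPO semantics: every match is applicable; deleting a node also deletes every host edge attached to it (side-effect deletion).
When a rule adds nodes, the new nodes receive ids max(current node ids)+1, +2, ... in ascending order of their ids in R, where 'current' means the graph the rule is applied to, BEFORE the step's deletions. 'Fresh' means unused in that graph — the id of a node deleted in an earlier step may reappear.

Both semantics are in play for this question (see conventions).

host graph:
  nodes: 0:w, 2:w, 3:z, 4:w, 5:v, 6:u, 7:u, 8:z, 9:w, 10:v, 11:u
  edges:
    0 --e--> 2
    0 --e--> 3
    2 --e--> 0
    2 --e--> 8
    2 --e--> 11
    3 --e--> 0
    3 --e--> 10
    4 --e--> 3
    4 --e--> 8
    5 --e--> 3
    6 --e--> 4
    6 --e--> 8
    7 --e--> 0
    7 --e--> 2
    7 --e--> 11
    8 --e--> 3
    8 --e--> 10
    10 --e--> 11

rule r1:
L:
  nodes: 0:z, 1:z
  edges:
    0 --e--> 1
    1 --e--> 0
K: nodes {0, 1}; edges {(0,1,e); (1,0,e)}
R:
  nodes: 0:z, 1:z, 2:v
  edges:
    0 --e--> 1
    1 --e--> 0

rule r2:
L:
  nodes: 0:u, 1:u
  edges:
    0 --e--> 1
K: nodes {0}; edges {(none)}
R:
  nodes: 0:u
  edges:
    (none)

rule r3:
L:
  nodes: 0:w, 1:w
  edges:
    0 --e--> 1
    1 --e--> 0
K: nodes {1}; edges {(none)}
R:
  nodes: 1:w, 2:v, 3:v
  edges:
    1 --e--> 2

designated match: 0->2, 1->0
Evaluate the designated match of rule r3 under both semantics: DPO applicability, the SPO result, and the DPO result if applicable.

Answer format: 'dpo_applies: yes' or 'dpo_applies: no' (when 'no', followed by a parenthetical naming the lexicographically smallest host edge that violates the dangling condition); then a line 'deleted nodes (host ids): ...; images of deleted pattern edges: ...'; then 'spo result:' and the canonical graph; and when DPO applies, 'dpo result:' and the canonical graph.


dpo_applies: no
(the rule deletes node 2, which keeps host edge (2,8,e) outside the match image — the dangling condition fails, DPO blocks; SPO proceeds and side-deletes such edges)
deleted nodes (host ids): 2; images of deleted pattern edges: (0,2,e); (2,0,e)
spo result:
nodes: 0:w, 3:z, 4:w, 5:v, 6:u, 7:u, 8:z, 9:w, 10:v, 11:u, 12:v, 13:v
edges: (0,3,e); (0,12,e); (3,0,e); (3,10,e); (4,3,e); (4,8,e); (5,3,e); (6,4,e); (6,8,e); (7,0,e); (7,11,e); (8,3,e); (8,10,e); (10,11,e)


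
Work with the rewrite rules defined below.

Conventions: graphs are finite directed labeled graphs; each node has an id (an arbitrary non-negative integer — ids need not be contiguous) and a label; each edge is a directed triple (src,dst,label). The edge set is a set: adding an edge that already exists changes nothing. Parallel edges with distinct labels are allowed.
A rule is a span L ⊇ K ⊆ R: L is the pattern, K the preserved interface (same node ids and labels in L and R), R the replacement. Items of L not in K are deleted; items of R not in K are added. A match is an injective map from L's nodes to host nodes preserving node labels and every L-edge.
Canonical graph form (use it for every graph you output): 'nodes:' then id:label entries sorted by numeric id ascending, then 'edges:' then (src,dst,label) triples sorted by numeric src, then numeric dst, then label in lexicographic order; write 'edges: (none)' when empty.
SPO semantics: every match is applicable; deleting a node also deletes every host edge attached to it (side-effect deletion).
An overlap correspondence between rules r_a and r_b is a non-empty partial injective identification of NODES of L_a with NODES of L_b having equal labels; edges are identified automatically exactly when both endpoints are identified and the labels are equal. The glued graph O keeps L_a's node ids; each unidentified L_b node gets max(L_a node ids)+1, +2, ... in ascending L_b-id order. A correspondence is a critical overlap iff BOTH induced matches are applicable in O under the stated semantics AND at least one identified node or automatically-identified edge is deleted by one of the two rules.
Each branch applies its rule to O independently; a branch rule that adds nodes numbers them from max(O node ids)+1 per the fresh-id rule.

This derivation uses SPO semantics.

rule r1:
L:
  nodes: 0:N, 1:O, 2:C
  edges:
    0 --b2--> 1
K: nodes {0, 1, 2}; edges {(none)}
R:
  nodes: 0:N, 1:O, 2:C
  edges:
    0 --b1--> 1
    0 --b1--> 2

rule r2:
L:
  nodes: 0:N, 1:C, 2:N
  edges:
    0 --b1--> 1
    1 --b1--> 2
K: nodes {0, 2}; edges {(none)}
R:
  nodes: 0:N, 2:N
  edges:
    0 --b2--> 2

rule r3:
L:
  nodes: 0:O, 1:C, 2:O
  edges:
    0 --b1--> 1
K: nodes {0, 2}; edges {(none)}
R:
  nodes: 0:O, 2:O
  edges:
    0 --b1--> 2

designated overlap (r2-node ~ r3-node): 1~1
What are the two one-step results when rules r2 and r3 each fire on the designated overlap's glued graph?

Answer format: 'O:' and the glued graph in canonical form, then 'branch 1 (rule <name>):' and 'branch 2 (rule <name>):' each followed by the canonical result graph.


O:
nodes: 0:N, 1:C, 2:N, 3:O, 4:O
edges: (0,1,b1); (1,2,b1); (3,1,b1)
branch 1 (rule r2):
nodes: 0:N, 2:N, 3:O, 4:O
edges: (0,2,b2)
branch 2 (rule r3):
nodes: 0:N, 2:N, 3:O, 4:O
edges: (3,4,b1)


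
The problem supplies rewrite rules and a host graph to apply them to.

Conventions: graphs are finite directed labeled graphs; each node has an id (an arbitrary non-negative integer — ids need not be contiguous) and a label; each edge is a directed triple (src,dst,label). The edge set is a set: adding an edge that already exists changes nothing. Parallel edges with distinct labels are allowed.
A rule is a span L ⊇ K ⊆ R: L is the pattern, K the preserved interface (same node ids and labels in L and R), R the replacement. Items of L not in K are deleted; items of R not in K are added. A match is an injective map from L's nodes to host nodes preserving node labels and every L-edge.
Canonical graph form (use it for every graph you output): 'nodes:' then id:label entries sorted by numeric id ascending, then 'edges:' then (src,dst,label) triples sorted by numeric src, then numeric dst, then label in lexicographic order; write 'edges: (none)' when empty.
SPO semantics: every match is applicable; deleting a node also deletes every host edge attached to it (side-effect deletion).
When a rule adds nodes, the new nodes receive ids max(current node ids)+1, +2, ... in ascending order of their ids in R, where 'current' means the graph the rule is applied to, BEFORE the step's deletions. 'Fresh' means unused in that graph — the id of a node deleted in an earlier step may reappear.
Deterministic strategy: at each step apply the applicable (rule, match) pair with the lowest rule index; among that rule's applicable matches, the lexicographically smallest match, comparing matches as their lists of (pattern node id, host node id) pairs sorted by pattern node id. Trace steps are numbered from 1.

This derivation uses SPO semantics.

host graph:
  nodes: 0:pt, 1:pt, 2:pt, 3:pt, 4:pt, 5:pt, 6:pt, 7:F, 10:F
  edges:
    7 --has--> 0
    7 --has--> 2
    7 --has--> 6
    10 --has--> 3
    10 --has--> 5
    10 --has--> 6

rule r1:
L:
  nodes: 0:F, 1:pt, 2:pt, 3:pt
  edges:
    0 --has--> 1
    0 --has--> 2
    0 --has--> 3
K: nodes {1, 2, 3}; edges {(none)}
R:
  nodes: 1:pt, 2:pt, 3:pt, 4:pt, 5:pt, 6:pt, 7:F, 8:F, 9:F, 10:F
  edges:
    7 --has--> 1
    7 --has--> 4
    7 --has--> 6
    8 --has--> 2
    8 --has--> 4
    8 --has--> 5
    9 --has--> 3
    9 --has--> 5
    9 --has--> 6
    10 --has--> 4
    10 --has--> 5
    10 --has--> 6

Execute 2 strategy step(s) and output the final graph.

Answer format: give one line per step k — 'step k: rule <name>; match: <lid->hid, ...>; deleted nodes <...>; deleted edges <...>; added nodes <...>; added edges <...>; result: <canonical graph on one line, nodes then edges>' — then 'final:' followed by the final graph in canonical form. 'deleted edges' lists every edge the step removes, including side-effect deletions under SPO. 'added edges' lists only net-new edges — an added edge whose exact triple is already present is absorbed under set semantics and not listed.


step 1: rule r1; match: 0->7, 1->0, 2->2, 3->6; deleted nodes 7; deleted edges (7,0,has); (7,2,has); (7,6,has); added nodes 11, 12, 13, 14, 15, 16, 17; added edges (14,0,has); (14,11,has); (14,13,has); (15,2,has); (15,11,has); (15,12,has); (16,6,has); (16,12,has); (16,13,has); (17,11,has); (17,12,has); (17,13,has); result: nodes: 0:pt, 1:pt, 2:pt, 3:pt, 4:pt, 5:pt, 6:pt, 10:F, 11:pt, 12:pt, 13:pt, 14:F, 15:F, 16:F, 17:F edges: (10,3,has); (10,5,has); (10,6,has); (14,0,has); (14,11,has); (14,13,has); (15,2,has); (15,11,has); (15,12,has); (16,6,has); (16,12,has); (16,13,has); (17,11,has); (17,12,has); (17,13,has)
step 2: rule r1; match: 0->10, 1->3, 2->5, 3->6; deleted nodes 10; deleted edges (10,3,has); (10,5,has); (10,6,has); added nodes 18, 19, 20, 21, 22, 23, 24; added edges (21,3,has); (21,18,has); (21,20,has); (22,5,has); (22,18,has); (22,19,has); (23,6,has); (23,19,has); (23,20,has); (24,18,has); (24,19,has); (24,20,has); result: nodes: 0:pt, 1:pt, 2:pt, 3:pt, 4:pt, 5:pt, 6:pt, 11:pt, 12:pt, 13:pt, 14:F, 15:F, 16:F, 17:F, 18:pt, 19:pt, 20:pt, 21:F, 22:F, 23:F, 24:F edges: (14,0,has); (14,11,has); (14,13,has); (15,2,has); (15,11,has); (15,12,has); (16,6,has); (16,12,has); (16,13,has); (17,11,has); (17,12,has); (17,13,has); (21,3,has); (21,18,has); (21,20,has); (22,5,has); (22,18,has); (22,19,has); (23,6,has); (23,19,has); (23,20,has); (24,18,has); (24,19,has); (24,20,has)
final:
nodes: 0:pt, 1:pt, 2:pt, 3:pt, 4:pt, 5:pt, 6:pt, 11:pt, 12:pt, 13:pt, 14:F, 15:F, 16:F, 17:F, 18:pt, 19:pt, 20:pt, 21:F, 22:F, 23:F, 24:F
edges: (14,0,has); (14,11,has); (14,13,has); (15,2,has); (15,11,has); (15,12,has); (16,6,has); (16,12,has); (16,13,has); (17,11,has); (17,12,has); (17,13,has); (21,3,has); (21,18,has); (21,20,has); (22,5,has); (22,18,has); (22,19,has); (23,6,has); (23,19,has); (23,20,has); (24,18,has); (24,19,has); (24,20,has)


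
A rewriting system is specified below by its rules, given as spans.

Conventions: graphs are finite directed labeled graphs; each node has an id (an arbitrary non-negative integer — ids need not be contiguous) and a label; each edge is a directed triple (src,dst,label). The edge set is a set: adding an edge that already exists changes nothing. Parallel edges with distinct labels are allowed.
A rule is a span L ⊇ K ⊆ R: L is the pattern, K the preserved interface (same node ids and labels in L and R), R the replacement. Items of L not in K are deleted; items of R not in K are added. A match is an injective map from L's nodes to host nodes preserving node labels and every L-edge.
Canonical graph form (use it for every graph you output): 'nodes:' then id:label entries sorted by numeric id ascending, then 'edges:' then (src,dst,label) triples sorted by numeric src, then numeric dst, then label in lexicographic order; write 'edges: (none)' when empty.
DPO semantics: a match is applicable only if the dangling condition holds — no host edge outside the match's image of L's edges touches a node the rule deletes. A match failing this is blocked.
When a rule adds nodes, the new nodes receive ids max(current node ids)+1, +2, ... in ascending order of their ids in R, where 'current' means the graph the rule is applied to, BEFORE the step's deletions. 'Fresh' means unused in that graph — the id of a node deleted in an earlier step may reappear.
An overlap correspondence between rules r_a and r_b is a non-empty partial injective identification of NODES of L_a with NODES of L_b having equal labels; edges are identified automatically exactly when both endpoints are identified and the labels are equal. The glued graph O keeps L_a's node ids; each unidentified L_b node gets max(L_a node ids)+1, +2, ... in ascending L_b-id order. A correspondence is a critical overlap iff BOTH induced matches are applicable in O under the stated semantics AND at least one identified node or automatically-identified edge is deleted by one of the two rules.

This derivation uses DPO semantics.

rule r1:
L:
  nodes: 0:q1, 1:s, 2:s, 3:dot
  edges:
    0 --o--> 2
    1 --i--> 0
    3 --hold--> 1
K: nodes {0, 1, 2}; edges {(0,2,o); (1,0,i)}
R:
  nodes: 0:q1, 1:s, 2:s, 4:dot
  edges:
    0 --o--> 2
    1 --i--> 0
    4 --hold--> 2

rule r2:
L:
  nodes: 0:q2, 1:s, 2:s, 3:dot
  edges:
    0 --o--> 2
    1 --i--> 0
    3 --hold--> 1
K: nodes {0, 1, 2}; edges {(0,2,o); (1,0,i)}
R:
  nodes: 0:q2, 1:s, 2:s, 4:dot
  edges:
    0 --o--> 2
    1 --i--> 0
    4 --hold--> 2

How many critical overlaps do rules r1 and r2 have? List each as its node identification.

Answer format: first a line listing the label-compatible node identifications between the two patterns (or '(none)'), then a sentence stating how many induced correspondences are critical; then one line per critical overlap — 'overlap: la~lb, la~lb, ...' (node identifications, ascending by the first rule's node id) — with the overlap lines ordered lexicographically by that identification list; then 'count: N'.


label-compatible node identifications between L(r1) and L(r2): 1~1, 1~2, 2~1, 2~2, 3~3
2 of the induced correspondences are critical overlaps of r1 and r2.
overlap: 1~1, 2~2, 3~3
overlap: 1~1, 3~3
count: 2


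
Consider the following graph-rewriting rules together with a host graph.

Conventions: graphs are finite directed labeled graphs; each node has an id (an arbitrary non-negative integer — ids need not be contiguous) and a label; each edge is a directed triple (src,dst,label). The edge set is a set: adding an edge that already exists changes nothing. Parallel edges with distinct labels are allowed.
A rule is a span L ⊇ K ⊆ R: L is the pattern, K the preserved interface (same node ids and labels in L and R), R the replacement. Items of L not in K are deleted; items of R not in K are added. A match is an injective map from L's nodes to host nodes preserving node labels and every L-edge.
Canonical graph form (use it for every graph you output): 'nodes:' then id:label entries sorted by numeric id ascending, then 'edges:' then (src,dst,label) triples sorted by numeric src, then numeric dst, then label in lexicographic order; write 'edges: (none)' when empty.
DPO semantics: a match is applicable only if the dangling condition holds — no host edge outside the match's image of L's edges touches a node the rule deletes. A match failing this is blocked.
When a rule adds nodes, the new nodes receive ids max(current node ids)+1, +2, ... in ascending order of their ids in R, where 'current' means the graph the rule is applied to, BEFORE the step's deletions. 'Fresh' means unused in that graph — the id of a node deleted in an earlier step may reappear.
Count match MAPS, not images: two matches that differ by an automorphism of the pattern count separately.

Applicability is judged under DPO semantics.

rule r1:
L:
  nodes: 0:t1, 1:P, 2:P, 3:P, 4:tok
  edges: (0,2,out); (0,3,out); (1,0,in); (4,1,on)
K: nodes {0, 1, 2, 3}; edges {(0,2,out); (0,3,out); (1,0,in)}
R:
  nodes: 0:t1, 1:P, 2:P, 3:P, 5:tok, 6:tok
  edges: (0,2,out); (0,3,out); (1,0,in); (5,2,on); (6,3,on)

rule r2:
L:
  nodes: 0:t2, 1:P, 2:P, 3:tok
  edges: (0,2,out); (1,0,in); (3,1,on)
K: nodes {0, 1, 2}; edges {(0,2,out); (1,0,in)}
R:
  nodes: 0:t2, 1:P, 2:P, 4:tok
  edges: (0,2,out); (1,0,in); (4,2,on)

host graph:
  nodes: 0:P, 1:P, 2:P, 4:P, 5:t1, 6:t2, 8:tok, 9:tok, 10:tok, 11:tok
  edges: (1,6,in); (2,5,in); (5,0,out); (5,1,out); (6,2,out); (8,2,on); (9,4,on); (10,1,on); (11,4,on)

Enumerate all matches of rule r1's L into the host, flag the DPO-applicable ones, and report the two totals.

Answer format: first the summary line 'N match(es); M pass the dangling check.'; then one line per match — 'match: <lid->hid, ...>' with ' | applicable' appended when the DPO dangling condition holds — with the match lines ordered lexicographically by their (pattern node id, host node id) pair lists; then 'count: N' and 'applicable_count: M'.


2 match(es); 2 pass the dangling check.
match: 0->5, 1->2, 2->0, 3->1, 4->8 | applicable
match: 0->5, 1->2, 2->1, 3->0, 4->8 | applicable
count: 2
applicable_count: 2
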